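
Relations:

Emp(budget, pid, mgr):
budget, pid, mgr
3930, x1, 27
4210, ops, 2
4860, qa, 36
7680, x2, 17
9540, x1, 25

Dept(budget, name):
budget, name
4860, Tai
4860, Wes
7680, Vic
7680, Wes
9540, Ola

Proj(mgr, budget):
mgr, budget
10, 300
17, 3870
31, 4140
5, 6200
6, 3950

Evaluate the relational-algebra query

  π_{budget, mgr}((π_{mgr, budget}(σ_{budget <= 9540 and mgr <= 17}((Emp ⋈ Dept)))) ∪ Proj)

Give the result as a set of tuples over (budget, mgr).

Joining Emp and Dept on budget yields {(4860, qa, 36, Tai), (4860, qa, 36, Wes), (7680, x2, 17, Vic), (7680, x2, 17, Wes), (9540, x1, 25, Ola)}.
Apply σ_{budget <= 9540 and mgr <= 17}; surviving tuples: {(7680, x2, 17, Vic), (7680, x2, 17, Wes)}
Projecting to mgr, budget (1 duplicate(s) eliminated): {(17, 7680)}
Taking the union: {(10, 300), (17, 3870), (17, 7680), (31, 4140), (5, 6200), (6, 3950)}
Projecting to budget, mgr: {(300, 10), (3870, 17), (3950, 6), (4140, 31), (6200, 5), (7680, 17)}

{(300, 10), (3870, 17), (3950, 6), (4140, 31), (6200, 5), (7680, 17)}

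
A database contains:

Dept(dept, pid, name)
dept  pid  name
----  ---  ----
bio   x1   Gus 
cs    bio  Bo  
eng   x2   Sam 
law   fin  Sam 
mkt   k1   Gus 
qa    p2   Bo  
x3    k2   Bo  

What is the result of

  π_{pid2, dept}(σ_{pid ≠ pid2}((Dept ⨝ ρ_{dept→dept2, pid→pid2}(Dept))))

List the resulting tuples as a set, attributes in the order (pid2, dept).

{(bio, qa), (bio, x3), (fin, eng), (k1, bio), (k2, cs), (k2, qa), (p2, cs), (p2, x3), (x1, mkt), (x2, law)}

ρ[dept→dept2, pid→pid2]: schema becomes (dept2, pid2, name); tuples unchanged.
Joining Dept and ρ_{dept→dept2, pid→pid2}(Dept) on name yields {(bio, x1, Gus, bio, x1), (bio, x1, Gus, mkt, k1), (cs, bio, Bo, cs, bio), (cs, bio, Bo, qa, p2), (cs, bio, Bo, x3, k2), (eng, x2, Sam, eng, x2), (eng, x2, Sam, law, fin), (law, fin, Sam, eng, x2), (law, fin, Sam, law, fin), (mkt, k1, Gus, bio, x1), (mkt, k1, Gus, mkt, k1), (qa, p2, Bo, cs, bio), (qa, p2, Bo, qa, p2), (qa, p2, Bo, x3, k2), (x3, k2, Bo, cs, bio), (x3, k2, Bo, qa, p2), (x3, k2, Bo, x3, k2)}.
σ[pid ≠ pid2]: keep tuples satisfying pid ≠ pid2 → {(bio, x1, Gus, mkt, k1), (cs, bio, Bo, qa, p2), (cs, bio, Bo, x3, k2), (eng, x2, Sam, law, fin), (law, fin, Sam, eng, x2), (mkt, k1, Gus, bio, x1), (qa, p2, Bo, cs, bio), (qa, p2, Bo, x3, k2), (x3, k2, Bo, cs, bio), (x3, k2, Bo, qa, p2)}
Projecting to pid2, dept: {(bio, qa), (bio, x3), (fin, eng), (k1, bio), (k2, cs), (k2, qa), (p2, cs), (p2, x3), (x1, mkt), (x2, law)}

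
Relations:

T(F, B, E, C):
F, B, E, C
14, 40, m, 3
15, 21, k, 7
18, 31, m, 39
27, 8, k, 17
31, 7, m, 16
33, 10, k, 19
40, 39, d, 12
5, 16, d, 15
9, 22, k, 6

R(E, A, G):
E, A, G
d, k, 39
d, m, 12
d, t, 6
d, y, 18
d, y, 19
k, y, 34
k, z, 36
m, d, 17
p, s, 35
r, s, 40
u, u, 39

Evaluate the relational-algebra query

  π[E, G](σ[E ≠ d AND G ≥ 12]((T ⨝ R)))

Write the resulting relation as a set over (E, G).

Joining T and R on E yields {(14, 40, m, 3, d, 17), (15, 21, k, 7, y, 34), (15, 21, k, 7, z, 36), (18, 31, m, 39, d, 17), (27, 8, k, 17, y, 34), (27, 8, k, 17, z, 36), (31, 7, m, 16, d, 17), (33, 10, k, 19, y, 34), (33, 10, k, 19, z, 36), (40, 39, d, 12, k, 39), (40, 39, d, 12, m, 12), (40, 39, d, 12, t, 6), (40, 39, d, 12, y, 18), (40, 39, d, 12, y, 19), (5, 16, d, 15, k, 39), (5, 16, d, 15, m, 12), (5, 16, d, 15, t, 6), (5, 16, d, 15, y, 18), (5, 16, d, 15, y, 19), (9, 22, k, 6, y, 34), (9, 22, k, 6, z, 36)}.
σ[E ≠ d AND G ≥ 12]: keep tuples satisfying E ≠ d AND G ≥ 12 → {(14, 40, m, 3, d, 17), (15, 21, k, 7, y, 34), (15, 21, k, 7, z, 36), (18, 31, m, 39, d, 17), (27, 8, k, 17, y, 34), (27, 8, k, 17, z, 36), (31, 7, m, 16, d, 17), (33, 10, k, 19, y, 34), (33, 10, k, 19, z, 36), (9, 22, k, 6, y, 34), (9, 22, k, 6, z, 36)}
Projecting to E, G (8 duplicate(s) eliminated): {(k, 34), (k, 36), (m, 17)}

{(k, 34), (k, 36), (m, 17)}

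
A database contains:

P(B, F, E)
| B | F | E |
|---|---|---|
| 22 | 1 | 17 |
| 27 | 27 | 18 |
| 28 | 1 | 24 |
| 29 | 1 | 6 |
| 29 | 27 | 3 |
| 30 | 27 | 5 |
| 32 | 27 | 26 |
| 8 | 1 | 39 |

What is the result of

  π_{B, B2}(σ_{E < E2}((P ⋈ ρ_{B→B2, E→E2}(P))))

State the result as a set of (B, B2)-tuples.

ρ[B→B2, E→E2]: schema becomes (B2, F, E2); tuples unchanged.
Natural join on F: {(22, 1, 17, 22, 17), (22, 1, 17, 28, 24), (22, 1, 17, 29, 6), (22, 1, 17, 8, 39), (27, 27, 18, 27, 18), (27, 27, 18, 29, 3), (27, 27, 18, 30, 5), (27, 27, 18, 32, 26), (28, 1, 24, 22, 17), (28, 1, 24, 28, 24), (28, 1, 24, 29, 6), (28, 1, 24, 8, 39), (29, 1, 6, 22, 17), (29, 1, 6, 28, 24), (29, 1, 6, 29, 6), (29, 1, 6, 8, 39), (29, 27, 3, 27, 18), (29, 27, 3, 29, 3), (29, 27, 3, 30, 5), (29, 27, 3, 32, 26), (30, 27, 5, 27, 18), (30, 27, 5, 29, 3), (30, 27, 5, 30, 5), (30, 27, 5, 32, 26), (32, 27, 26, 27, 18), (32, 27, 26, 29, 3), (32, 27, 26, 30, 5), (32, 27, 26, 32, 26), (8, 1, 39, 22, 17), (8, 1, 39, 28, 24), (8, 1, 39, 29, 6), (8, 1, 39, 8, 39)}
σ[E < E2]: keep tuples satisfying E < E2 → {(22, 1, 17, 28, 24), (22, 1, 17, 8, 39), (27, 27, 18, 32, 26), (28, 1, 24, 8, 39), (29, 1, 6, 22, 17), (29, 1, 6, 28, 24), (29, 1, 6, 8, 39), (29, 27, 3, 27, 18), (29, 27, 3, 30, 5), (29, 27, 3, 32, 26), (30, 27, 5, 27, 18), (30, 27, 5, 32, 26)}
π_{B, B2} gives {(22, 28), (22, 8), (27, 32), (28, 8), (29, 22), (29, 27), (29, 28), (29, 30), (29, 32), (29, 8), (30, 27), (30, 32)}.

{(22, 28), (22, 8), (27, 32), (28, 8), (29, 22), (29, 27), (29, 28), (29, 30), (29, 32), (29, 8), (30, 27), (30, 32)}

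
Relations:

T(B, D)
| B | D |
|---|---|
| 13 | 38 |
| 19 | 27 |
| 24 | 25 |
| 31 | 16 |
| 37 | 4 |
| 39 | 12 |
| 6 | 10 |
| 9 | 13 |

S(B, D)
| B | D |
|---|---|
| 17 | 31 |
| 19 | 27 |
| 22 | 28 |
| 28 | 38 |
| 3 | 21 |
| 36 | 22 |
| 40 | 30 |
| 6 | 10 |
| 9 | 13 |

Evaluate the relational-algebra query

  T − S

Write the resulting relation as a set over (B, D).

{(13, 38), (24, 25), (31, 16), (37, 4), (39, 12)}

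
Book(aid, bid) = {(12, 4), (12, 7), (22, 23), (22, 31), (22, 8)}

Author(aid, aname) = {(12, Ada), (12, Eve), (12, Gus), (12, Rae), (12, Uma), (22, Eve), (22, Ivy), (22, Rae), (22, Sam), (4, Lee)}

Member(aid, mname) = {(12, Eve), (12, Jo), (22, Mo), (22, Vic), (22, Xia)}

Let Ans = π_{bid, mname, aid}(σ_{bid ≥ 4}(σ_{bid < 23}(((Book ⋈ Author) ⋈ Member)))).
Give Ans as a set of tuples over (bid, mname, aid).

Natural join on aid: {(12, 4, Ada), (12, 4, Eve), (12, 4, Gus), (12, 4, Rae), (12, 4, Uma), (12, 7, Ada), (12, 7, Eve), (12, 7, Gus), (12, 7, Rae), (12, 7, Uma), (22, 23, Eve), (22, 23, Ivy), (22, 23, Rae), (22, 23, Sam), (22, 31, Eve), (22, 31, Ivy), (22, 31, Rae), (22, 31, Sam), (22, 8, Eve), (22, 8, Ivy), (22, 8, Rae), (22, 8, Sam)}
Natural join on aid: {(12, 4, Ada, Eve), (12, 4, Ada, Jo), (12, 4, Eve, Eve), (12, 4, Eve, Jo), (12, 4, Gus, Eve), (12, 4, Gus, Jo), (12, 4, Rae, Eve), (12, 4, Rae, Jo), (12, 4, Uma, Eve), (12, 4, Uma, Jo), (12, 7, Ada, Eve), (12, 7, Ada, Jo), (12, 7, Eve, Eve), (12, 7, Eve, Jo), (12, 7, Gus, Eve), (12, 7, Gus, Jo), (12, 7, Rae, Eve), (12, 7, Rae, Jo), (12, 7, Uma, Eve), (12, 7, Uma, Jo), (22, 23, Eve, Mo), (22, 23, Eve, Vic), (22, 23, Eve, Xia), (22, 23, Ivy, Mo), (22, 23, Ivy, Vic), (22, 23, Ivy, Xia), (22, 23, Rae, Mo), (22, 23, Rae, Vic), (22, 23, Rae, Xia), (22, 23, Sam, Mo), (22, 23, Sam, Vic), (22, 23, Sam, Xia), (22, 31, Eve, Mo), (22, 31, Eve, Vic), (22, 31, Eve, Xia), (22, 31, Ivy, Mo), (22, 31, Ivy, Vic), (22, 31, Ivy, Xia), (22, 31, Rae, Mo), (22, 31, Rae, Vic), (22, 31, Rae, Xia), (22, 31, Sam, Mo), (22, 31, Sam, Vic), (22, 31, Sam, Xia), (22, 8, Eve, Mo), (22, 8, Eve, Vic), (22, 8, Eve, Xia), (22, 8, Ivy, Mo), (22, 8, Ivy, Vic), (22, 8, Ivy, Xia), (22, 8, Rae, Mo), (22, 8, Rae, Vic), (22, 8, Rae, Xia), (22, 8, Sam, Mo), (22, 8, Sam, Vic), (22, 8, Sam, Xia)}
σ[bid < 23]: keep tuples satisfying bid < 23 → {(12, 4, Ada, Eve), (12, 4, Ada, Jo), (12, 4, Eve, Eve), (12, 4, Eve, Jo), (12, 4, Gus, Eve), (12, 4, Gus, Jo), (12, 4, Rae, Eve), (12, 4, Rae, Jo), (12, 4, Uma, Eve), (12, 4, Uma, Jo), (12, 7, Ada, Eve), (12, 7, Ada, Jo), (12, 7, Eve, Eve), (12, 7, Eve, Jo), (12, 7, Gus, Eve), (12, 7, Gus, Jo), (12, 7, Rae, Eve), (12, 7, Rae, Jo), (12, 7, Uma, Eve), (12, 7, Uma, Jo), (22, 8, Eve, Mo), (22, 8, Eve, Vic), (22, 8, Eve, Xia), (22, 8, Ivy, Mo), (22, 8, Ivy, Vic), (22, 8, Ivy, Xia), (22, 8, Rae, Mo), (22, 8, Rae, Vic), (22, 8, Rae, Xia), (22, 8, Sam, Mo), (22, 8, Sam, Vic), (22, 8, Sam, Xia)}
σ[bid ≥ 4]: keep tuples satisfying bid ≥ 4 → {(12, 4, Ada, Eve), (12, 4, Ada, Jo), (12, 4, Eve, Eve), (12, 4, Eve, Jo), (12, 4, Gus, Eve), (12, 4, Gus, Jo), (12, 4, Rae, Eve), (12, 4, Rae, Jo), (12, 4, Uma, Eve), (12, 4, Uma, Jo), (12, 7, Ada, Eve), (12, 7, Ada, Jo), (12, 7, Eve, Eve), (12, 7, Eve, Jo), (12, 7, Gus, Eve), (12, 7, Gus, Jo), (12, 7, Rae, Eve), (12, 7, Rae, Jo), (12, 7, Uma, Eve), (12, 7, Uma, Jo), (22, 8, Eve, Mo), (22, 8, Eve, Vic), (22, 8, Eve, Xia), (22, 8, Ivy, Mo), (22, 8, Ivy, Vic), (22, 8, Ivy, Xia), (22, 8, Rae, Mo), (22, 8, Rae, Vic), (22, 8, Rae, Xia), (22, 8, Sam, Mo), (22, 8, Sam, Vic), (22, 8, Sam, Xia)}
Keep only column(s) bid, mname, aid (25 duplicate(s) eliminated): {(4, Eve, 12), (4, Jo, 12), (7, Eve, 12), (7, Jo, 12), (8, Mo, 22), (8, Vic, 22), (8, Xia, 22)}

{(4, Eve, 12), (4, Jo, 12), (7, Eve, 12), (7, Jo, 12), (8, Mo, 22), (8, Vic, 22), (8, Xia, 22)}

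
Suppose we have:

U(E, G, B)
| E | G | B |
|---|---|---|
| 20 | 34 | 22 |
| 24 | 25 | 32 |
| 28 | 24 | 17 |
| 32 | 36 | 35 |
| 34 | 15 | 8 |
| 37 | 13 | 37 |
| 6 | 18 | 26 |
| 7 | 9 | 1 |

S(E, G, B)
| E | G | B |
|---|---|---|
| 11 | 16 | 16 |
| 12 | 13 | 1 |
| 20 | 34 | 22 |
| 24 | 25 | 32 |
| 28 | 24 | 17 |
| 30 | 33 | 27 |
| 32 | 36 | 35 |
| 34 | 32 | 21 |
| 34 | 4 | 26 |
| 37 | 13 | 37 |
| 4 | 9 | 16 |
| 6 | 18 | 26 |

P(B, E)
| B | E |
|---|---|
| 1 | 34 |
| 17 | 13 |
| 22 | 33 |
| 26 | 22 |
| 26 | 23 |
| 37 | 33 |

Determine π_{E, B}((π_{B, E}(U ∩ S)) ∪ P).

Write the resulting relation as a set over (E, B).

Taking the intersection: {(20, 34, 22), (24, 25, 32), (28, 24, 17), (32, 36, 35), (37, 13, 37), (6, 18, 26)}
π[B, E]: project onto (B, E) → {(17, 28), (22, 20), (26, 6), (32, 24), (35, 32), (37, 37)}
Taking the union: {(1, 34), (17, 13), (17, 28), (22, 20), (22, 33), (26, 22), (26, 23), (26, 6), (32, 24), (35, 32), (37, 33), (37, 37)}
π[E, B]: project onto (E, B) → {(13, 17), (20, 22), (22, 26), (23, 26), (24, 32), (28, 17), (32, 35), (33, 22), (33, 37), (34, 1), (37, 37), (6, 26)}

{(13, 17), (20, 22), (22, 26), (23, 26), (24, 32), (28, 17), (32, 35), (33, 22), (33, 37), (34, 1), (37, 37), (6, 26)}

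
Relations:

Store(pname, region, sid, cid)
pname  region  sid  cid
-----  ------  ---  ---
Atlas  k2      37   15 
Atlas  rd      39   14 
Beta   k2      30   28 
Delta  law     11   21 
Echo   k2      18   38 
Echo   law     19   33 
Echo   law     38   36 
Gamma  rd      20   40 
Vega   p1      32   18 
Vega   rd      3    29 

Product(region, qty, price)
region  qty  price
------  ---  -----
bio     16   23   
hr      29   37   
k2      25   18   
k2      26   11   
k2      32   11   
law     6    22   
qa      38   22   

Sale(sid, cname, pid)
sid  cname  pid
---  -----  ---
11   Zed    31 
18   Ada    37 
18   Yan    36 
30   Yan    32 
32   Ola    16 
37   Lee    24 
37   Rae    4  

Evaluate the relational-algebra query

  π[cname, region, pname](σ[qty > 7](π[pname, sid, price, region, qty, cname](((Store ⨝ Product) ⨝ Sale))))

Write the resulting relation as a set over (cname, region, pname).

{(Ada, k2, Echo), (Lee, k2, Atlas), (Rae, k2, Atlas), (Yan, k2, Beta), (Yan, k2, Echo)}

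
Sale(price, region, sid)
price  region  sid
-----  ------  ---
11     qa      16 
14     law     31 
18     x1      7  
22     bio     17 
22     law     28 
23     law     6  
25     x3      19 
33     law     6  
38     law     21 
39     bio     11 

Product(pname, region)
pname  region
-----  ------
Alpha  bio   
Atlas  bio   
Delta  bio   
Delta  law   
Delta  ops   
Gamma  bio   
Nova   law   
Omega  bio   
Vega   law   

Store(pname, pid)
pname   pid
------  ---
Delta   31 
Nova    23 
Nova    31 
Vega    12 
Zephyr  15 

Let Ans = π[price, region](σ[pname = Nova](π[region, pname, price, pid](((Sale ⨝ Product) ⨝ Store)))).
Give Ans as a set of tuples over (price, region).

{(14, law), (22, law), (23, law), (33, law), (38, law)}

Natural join on region: {(14, law, 31, Delta), (14, law, 31, Nova), (14, law, 31, Vega), (22, bio, 17, Alpha), (22, bio, 17, Atlas), (22, bio, 17, Delta), (22, bio, 17, Gamma), (22, bio, 17, Omega), (22, law, 28, Delta), (22, law, 28, Nova), (22, law, 28, Vega), (23, law, 6, Delta), (23, law, 6, Nova), (23, law, 6, Vega), (33, law, 6, Delta), (33, law, 6, Nova), (33, law, 6, Vega), (38, law, 21, Delta), (38, law, 21, Nova), (38, law, 21, Vega), (39, bio, 11, Alpha), (39, bio, 11, Atlas), (39, bio, 11, Delta), (39, bio, 11, Gamma), (39, bio, 11, Omega)}
Natural join on pname: {(14, law, 31, Delta, 31), (14, law, 31, Nova, 23), (14, law, 31, Nova, 31), (14, law, 31, Vega, 12), (22, bio, 17, Delta, 31), (22, law, 28, Delta, 31), (22, law, 28, Nova, 23), (22, law, 28, Nova, 31), (22, law, 28, Vega, 12), (23, law, 6, Delta, 31), (23, law, 6, Nova, 23), (23, law, 6, Nova, 31), (23, law, 6, Vega, 12), (33, law, 6, Delta, 31), (33, law, 6, Nova, 23), (33, law, 6, Nova, 31), (33, law, 6, Vega, 12), (38, law, 21, Delta, 31), (38, law, 21, Nova, 23), (38, law, 21, Nova, 31), (38, law, 21, Vega, 12), (39, bio, 11, Delta, 31)}
Keep only column(s) region, pname, price, pid: {(bio, Delta, 22, 31), (bio, Delta, 39, 31), (law, Delta, 14, 31), (law, Delta, 22, 31), (law, Delta, 23, 31), (law, Delta, 33, 31), (law, Delta, 38, 31), (law, Nova, 14, 23), (law, Nova, 14, 31), (law, Nova, 22, 23), (law, Nova, 22, 31), (law, Nova, 23, 23), (law, Nova, 23, 31), (law, Nova, 33, 23), (law, Nova, 33, 31), (law, Nova, 38, 23), (law, Nova, 38, 31), (law, Vega, 14, 12), (law, Vega, 22, 12), (law, Vega, 23, 12), (law, Vega, 33, 12), (law, Vega, 38, 12)}
Selection pname = Nova: {(law, Nova, 14, 23), (law, Nova, 14, 31), (law, Nova, 22, 23), (law, Nova, 22, 31), (law, Nova, 23, 23), (law, Nova, 23, 31), (law, Nova, 33, 23), (law, Nova, 33, 31), (law, Nova, 38, 23), (law, Nova, 38, 31)}
Keep only column(s) price, region (5 duplicate(s) eliminated): {(14, law), (22, law), (23, law), (33, law), (38, law)}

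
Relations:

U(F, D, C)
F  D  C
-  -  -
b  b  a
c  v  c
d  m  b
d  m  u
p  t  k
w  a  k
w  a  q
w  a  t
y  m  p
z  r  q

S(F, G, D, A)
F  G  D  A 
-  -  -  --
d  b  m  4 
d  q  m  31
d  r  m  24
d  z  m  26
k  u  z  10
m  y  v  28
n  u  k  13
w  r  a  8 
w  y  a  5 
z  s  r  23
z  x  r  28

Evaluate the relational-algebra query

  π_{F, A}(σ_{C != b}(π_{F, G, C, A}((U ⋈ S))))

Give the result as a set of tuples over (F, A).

{(d, 24), (d, 26), (d, 31), (d, 4), (w, 5), (w, 8), (z, 23), (z, 28)}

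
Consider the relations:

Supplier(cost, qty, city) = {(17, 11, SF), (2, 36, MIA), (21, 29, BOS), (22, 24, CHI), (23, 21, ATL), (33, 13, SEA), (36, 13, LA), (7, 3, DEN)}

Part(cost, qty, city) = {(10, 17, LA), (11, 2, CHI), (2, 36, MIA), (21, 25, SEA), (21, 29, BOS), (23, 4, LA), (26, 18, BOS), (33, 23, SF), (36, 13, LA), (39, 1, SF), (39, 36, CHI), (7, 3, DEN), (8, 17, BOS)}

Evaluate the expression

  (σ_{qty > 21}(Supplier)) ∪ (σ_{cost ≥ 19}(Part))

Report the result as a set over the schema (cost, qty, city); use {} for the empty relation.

{(2, 36, MIA), (21, 25, SEA), (21, 29, BOS), (22, 24, CHI), (23, 4, LA), (26, 18, BOS), (33, 23, SF), (36, 13, LA), (39, 1, SF), (39, 36, CHI)}

Filtering on qty > 21 leaves {(2, 36, MIA), (21, 29, BOS), (22, 24, CHI)}.
Filtering on cost ≥ 19 leaves {(21, 25, SEA), (21, 29, BOS), (23, 4, LA), (26, 18, BOS), (33, 23, SF), (36, 13, LA), (39, 1, SF), (39, 36, CHI)}.
Taking the union: {(2, 36, MIA), (21, 25, SEA), (21, 29, BOS), (22, 24, CHI), (23, 4, LA), (26, 18, BOS), (33, 23, SF), (36, 13, LA), (39, 1, SF), (39, 36, CHI)}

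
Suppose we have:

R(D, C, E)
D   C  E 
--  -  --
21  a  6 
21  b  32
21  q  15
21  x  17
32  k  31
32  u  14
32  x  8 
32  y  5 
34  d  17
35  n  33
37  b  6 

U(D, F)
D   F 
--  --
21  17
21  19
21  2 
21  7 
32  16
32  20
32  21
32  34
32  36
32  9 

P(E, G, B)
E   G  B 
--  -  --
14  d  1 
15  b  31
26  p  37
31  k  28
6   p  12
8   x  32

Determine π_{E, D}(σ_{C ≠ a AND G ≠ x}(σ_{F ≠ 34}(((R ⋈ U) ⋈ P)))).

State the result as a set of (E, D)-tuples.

Natural join on D: {(21, a, 6, 17), (21, a, 6, 19), (21, a, 6, 2), (21, a, 6, 7), (21, b, 32, 17), (21, b, 32, 19), (21, b, 32, 2), (21, b, 32, 7), (21, q, 15, 17), (21, q, 15, 19), (21, q, 15, 2), (21, q, 15, 7), (21, x, 17, 17), (21, x, 17, 19), (21, x, 17, 2), (21, x, 17, 7), (32, k, 31, 16), (32, k, 31, 20), (32, k, 31, 21), (32, k, 31, 34), (32, k, 31, 36), (32, k, 31, 9), (32, u, 14, 16), (32, u, 14, 20), (32, u, 14, 21), (32, u, 14, 34), (32, u, 14, 36), (32, u, 14, 9), (32, x, 8, 16), (32, x, 8, 20), (32, x, 8, 21), (32, x, 8, 34), (32, x, 8, 36), (32, x, 8, 9), (32, y, 5, 16), (32, y, 5, 20), (32, y, 5, 21), (32, y, 5, 34), (32, y, 5, 36), (32, y, 5, 9)}
Natural join on E: {(21, a, 6, 17, p, 12), (21, a, 6, 19, p, 12), (21, a, 6, 2, p, 12), (21, a, 6, 7, p, 12), (21, q, 15, 17, b, 31), (21, q, 15, 19, b, 31), (21, q, 15, 2, b, 31), (21, q, 15, 7, b, 31), (32, k, 31, 16, k, 28), (32, k, 31, 20, k, 28), (32, k, 31, 21, k, 28), (32, k, 31, 34, k, 28), (32, k, 31, 36, k, 28), (32, k, 31, 9, k, 28), (32, u, 14, 16, d, 1), (32, u, 14, 20, d, 1), (32, u, 14, 21, d, 1), (32, u, 14, 34, d, 1), (32, u, 14, 36, d, 1), (32, u, 14, 9, d, 1), (32, x, 8, 16, x, 32), (32, x, 8, 20, x, 32), (32, x, 8, 21, x, 32), (32, x, 8, 34, x, 32), (32, x, 8, 36, x, 32), (32, x, 8, 9, x, 32)}
σ[F ≠ 34]: keep tuples satisfying F ≠ 34 → {(21, a, 6, 17, p, 12), (21, a, 6, 19, p, 12), (21, a, 6, 2, p, 12), (21, a, 6, 7, p, 12), (21, q, 15, 17, b, 31), (21, q, 15, 19, b, 31), (21, q, 15, 2, b, 31), (21, q, 15, 7, b, 31), (32, k, 31, 16, k, 28), (32, k, 31, 20, k, 28), (32, k, 31, 21, k, 28), (32, k, 31, 36, k, 28), (32, k, 31, 9, k, 28), (32, u, 14, 16, d, 1), (32, u, 14, 20, d, 1), (32, u, 14, 21, d, 1), (32, u, 14, 36, d, 1), (32, u, 14, 9, d, 1), (32, x, 8, 16, x, 32), (32, x, 8, 20, x, 32), (32, x, 8, 21, x, 32), (32, x, 8, 36, x, 32), (32, x, 8, 9, x, 32)}
σ[C ≠ a AND G ≠ x]: keep tuples satisfying C ≠ a AND G ≠ x → {(21, q, 15, 17, b, 31), (21, q, 15, 19, b, 31), (21, q, 15, 2, b, 31), (21, q, 15, 7, b, 31), (32, k, 31, 16, k, 28), (32, k, 31, 20, k, 28), (32, k, 31, 21, k, 28), (32, k, 31, 36, k, 28), (32, k, 31, 9, k, 28), (32, u, 14, 16, d, 1), (32, u, 14, 20, d, 1), (32, u, 14, 21, d, 1), (32, u, 14, 36, d, 1), (32, u, 14, 9, d, 1)}
π_{E, D} gives {(14, 32), (15, 21), (31, 32)} (11 duplicate(s) eliminated).

{(14, 32), (15, 21), (31, 32)}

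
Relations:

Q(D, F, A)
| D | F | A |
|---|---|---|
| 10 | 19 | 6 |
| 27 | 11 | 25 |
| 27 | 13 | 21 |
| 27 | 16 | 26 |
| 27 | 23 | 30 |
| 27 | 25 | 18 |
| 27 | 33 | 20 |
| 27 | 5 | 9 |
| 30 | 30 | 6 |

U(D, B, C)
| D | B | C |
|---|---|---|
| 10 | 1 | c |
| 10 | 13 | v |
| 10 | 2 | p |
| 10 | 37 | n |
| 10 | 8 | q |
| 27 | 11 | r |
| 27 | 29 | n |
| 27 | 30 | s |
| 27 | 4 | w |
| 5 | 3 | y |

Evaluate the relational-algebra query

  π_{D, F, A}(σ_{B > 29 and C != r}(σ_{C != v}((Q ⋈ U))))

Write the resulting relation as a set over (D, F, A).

{(10, 19, 6), (27, 11, 25), (27, 13, 21), (27, 16, 26), (27, 23, 30), (27, 25, 18), (27, 33, 20), (27, 5, 9)}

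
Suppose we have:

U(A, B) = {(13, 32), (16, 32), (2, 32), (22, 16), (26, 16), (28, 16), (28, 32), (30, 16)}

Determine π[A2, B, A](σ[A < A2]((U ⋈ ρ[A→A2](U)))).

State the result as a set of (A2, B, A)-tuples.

{(13, 32, 2), (16, 32, 13), (16, 32, 2), (26, 16, 22), (28, 16, 22), (28, 16, 26), (28, 32, 13), (28, 32, 16), (28, 32, 2), (30, 16, 22), (30, 16, 26), (30, 16, 28)}

ρ[A→A2]: schema becomes (A2, B); tuples unchanged.
Joining U and ρ[A→A2](U) on B yields {(13, 32, 13), (13, 32, 16), (13, 32, 2), (13, 32, 28), (16, 32, 13), (16, 32, 16), (16, 32, 2), (16, 32, 28), (2, 32, 13), (2, 32, 16), (2, 32, 2), (2, 32, 28), (22, 16, 22), (22, 16, 26), (22, 16, 28), (22, 16, 30), (26, 16, 22), (26, 16, 26), (26, 16, 28), (26, 16, 30), (28, 16, 22), (28, 16, 26), (28, 16, 28), (28, 16, 30), (28, 32, 13), (28, 32, 16), (28, 32, 2), (28, 32, 28), (30, 16, 22), (30, 16, 26), (30, 16, 28), (30, 16, 30)}.
Selection A < A2: {(13, 32, 16), (13, 32, 28), (16, 32, 28), (2, 32, 13), (2, 32, 16), (2, 32, 28), (22, 16, 26), (22, 16, 28), (22, 16, 30), (26, 16, 28), (26, 16, 30), (28, 16, 30)}
π[A2, B, A]: project onto (A2, B, A) → {(13, 32, 2), (16, 32, 13), (16, 32, 2), (26, 16, 22), (28, 16, 22), (28, 16, 26), (28, 32, 13), (28, 32, 16), (28, 32, 2), (30, 16, 22), (30, 16, 26), (30, 16, 28)}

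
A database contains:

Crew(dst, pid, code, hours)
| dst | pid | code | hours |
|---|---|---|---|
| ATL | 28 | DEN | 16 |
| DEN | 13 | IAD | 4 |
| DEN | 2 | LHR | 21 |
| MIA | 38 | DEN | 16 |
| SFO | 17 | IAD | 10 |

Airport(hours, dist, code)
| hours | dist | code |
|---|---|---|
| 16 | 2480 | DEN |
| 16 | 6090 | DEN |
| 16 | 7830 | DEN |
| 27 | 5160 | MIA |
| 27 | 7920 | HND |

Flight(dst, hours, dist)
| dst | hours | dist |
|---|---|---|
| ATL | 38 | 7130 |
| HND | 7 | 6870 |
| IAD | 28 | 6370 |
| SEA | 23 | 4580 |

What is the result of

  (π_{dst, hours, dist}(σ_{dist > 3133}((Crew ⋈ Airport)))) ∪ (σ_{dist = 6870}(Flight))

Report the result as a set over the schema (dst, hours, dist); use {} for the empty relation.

{(ATL, 16, 6090), (ATL, 16, 7830), (HND, 7, 6870), (MIA, 16, 6090), (MIA, 16, 7830)}

Crew ⋈ Airport (natural join on code, hours): {(ATL, 28, DEN, 16, 2480), (ATL, 28, DEN, 16, 6090), (ATL, 28, DEN, 16, 7830), (MIA, 38, DEN, 16, 2480), (MIA, 38, DEN, 16, 6090), (MIA, 38, DEN, 16, 7830)}
Filtering on dist > 3133 leaves {(ATL, 28, DEN, 16, 6090), (ATL, 28, DEN, 16, 7830), (MIA, 38, DEN, 16, 6090), (MIA, 38, DEN, 16, 7830)}.
Projecting to dst, hours, dist: {(ATL, 16, 6090), (ATL, 16, 7830), (MIA, 16, 6090), (MIA, 16, 7830)}
Filtering on dist = 6870 leaves {(HND, 7, 6870)}.
Union: {(ATL, 16, 6090), (ATL, 16, 7830), (MIA, 16, 6090), (MIA, 16, 7830)} with {(HND, 7, 6870)} → {(ATL, 16, 6090), (ATL, 16, 7830), (HND, 7, 6870), (MIA, 16, 6090), (MIA, 16, 7830)}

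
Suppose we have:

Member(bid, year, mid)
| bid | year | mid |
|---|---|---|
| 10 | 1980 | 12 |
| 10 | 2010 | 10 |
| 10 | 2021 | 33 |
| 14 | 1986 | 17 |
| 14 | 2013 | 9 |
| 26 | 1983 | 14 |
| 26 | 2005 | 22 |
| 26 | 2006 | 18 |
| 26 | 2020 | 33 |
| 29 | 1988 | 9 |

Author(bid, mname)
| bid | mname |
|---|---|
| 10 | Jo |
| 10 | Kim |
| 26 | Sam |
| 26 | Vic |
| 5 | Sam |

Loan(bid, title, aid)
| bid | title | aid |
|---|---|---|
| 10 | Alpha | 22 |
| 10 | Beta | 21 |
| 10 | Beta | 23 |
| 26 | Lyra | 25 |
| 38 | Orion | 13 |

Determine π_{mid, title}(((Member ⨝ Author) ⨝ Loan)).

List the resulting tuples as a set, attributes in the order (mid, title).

Natural join on bid: {(10, 1980, 12, Jo), (10, 1980, 12, Kim), (10, 2010, 10, Jo), (10, 2010, 10, Kim), (10, 2021, 33, Jo), (10, 2021, 33, Kim), (26, 1983, 14, Sam), (26, 1983, 14, Vic), (26, 2005, 22, Sam), (26, 2005, 22, Vic), (26, 2006, 18, Sam), (26, 2006, 18, Vic), (26, 2020, 33, Sam), (26, 2020, 33, Vic)}
Natural join on bid: {(10, 1980, 12, Jo, Alpha, 22), (10, 1980, 12, Jo, Beta, 21), (10, 1980, 12, Jo, Beta, 23), (10, 1980, 12, Kim, Alpha, 22), (10, 1980, 12, Kim, Beta, 21), (10, 1980, 12, Kim, Beta, 23), (10, 2010, 10, Jo, Alpha, 22), (10, 2010, 10, Jo, Beta, 21), (10, 2010, 10, Jo, Beta, 23), (10, 2010, 10, Kim, Alpha, 22), (10, 2010, 10, Kim, Beta, 21), (10, 2010, 10, Kim, Beta, 23), (10, 2021, 33, Jo, Alpha, 22), (10, 2021, 33, Jo, Beta, 21), (10, 2021, 33, Jo, Beta, 23), (10, 2021, 33, Kim, Alpha, 22), (10, 2021, 33, Kim, Beta, 21), (10, 2021, 33, Kim, Beta, 23), (26, 1983, 14, Sam, Lyra, 25), (26, 1983, 14, Vic, Lyra, 25), (26, 2005, 22, Sam, Lyra, 25), (26, 2005, 22, Vic, Lyra, 25), (26, 2006, 18, Sam, Lyra, 25), (26, 2006, 18, Vic, Lyra, 25), (26, 2020, 33, Sam, Lyra, 25), (26, 2020, 33, Vic, Lyra, 25)}
Projecting to mid, title (16 duplicate(s) eliminated): {(10, Alpha), (10, Beta), (12, Alpha), (12, Beta), (14, Lyra), (18, Lyra), (22, Lyra), (33, Alpha), (33, Beta), (33, Lyra)}

{(10, Alpha), (10, Beta), (12, Alpha), (12, Beta), (14, Lyra), (18, Lyra), (22, Lyra), (33, Alpha), (33, Beta), (33, Lyra)}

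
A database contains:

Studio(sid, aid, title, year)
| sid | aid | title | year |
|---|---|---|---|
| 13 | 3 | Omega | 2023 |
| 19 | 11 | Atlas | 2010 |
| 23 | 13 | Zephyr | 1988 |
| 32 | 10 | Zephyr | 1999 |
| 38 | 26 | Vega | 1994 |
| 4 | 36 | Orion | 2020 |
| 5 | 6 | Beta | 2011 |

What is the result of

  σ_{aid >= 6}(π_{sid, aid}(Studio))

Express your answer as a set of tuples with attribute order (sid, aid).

{(19, 11), (23, 13), (32, 10), (38, 26), (4, 36), (5, 6)}

π[sid, aid]: project onto (sid, aid) → {(13, 3), (19, 11), (23, 13), (32, 10), (38, 26), (4, 36), (5, 6)}
Apply σ_{aid >= 6}; surviving tuples: {(19, 11), (23, 13), (32, 10), (38, 26), (4, 36), (5, 6)}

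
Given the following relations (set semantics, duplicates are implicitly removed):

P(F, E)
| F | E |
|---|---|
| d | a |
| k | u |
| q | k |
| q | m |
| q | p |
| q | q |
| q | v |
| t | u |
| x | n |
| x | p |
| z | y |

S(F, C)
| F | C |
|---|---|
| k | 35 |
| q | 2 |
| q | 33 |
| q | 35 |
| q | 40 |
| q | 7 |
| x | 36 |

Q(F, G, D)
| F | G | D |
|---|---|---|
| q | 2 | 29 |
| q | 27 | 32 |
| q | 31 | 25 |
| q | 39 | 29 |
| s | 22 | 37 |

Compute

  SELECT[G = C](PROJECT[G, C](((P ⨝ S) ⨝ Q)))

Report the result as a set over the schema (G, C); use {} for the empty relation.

{(2, 2)}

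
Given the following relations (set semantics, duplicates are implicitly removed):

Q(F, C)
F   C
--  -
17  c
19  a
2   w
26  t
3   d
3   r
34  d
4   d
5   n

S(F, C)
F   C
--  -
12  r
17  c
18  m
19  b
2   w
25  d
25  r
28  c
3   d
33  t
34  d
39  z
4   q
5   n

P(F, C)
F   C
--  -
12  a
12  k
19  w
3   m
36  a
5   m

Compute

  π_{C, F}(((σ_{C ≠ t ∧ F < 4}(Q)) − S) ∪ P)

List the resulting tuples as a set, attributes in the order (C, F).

Filtering on C ≠ t ∧ F < 4 leaves {(2, w), (3, d), (3, r)}.
Set difference of the two operands is {(3, r)}.
Set union of the two operands is {(12, a), (12, k), (19, w), (3, m), (3, r), (36, a), (5, m)}.
π[C, F]: project onto (C, F) → {(a, 12), (a, 36), (k, 12), (m, 3), (m, 5), (r, 3), (w, 19)}

{(a, 12), (a, 36), (k, 12), (m, 3), (m, 5), (r, 3), (w, 19)}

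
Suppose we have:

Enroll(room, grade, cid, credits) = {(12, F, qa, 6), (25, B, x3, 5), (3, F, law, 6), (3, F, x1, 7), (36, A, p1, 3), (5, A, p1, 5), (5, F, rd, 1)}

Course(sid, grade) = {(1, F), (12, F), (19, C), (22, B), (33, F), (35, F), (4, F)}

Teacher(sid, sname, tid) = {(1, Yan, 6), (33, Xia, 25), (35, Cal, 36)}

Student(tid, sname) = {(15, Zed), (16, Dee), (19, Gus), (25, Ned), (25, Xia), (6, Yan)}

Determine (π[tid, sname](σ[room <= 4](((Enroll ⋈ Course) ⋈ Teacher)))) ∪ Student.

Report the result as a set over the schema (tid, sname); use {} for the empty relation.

Joining Enroll and Course on grade yields {(12, F, qa, 6, 1), (12, F, qa, 6, 12), (12, F, qa, 6, 33), (12, F, qa, 6, 35), (12, F, qa, 6, 4), (25, B, x3, 5, 22), (3, F, law, 6, 1), (3, F, law, 6, 12), (3, F, law, 6, 33), (3, F, law, 6, 35), (3, F, law, 6, 4), (3, F, x1, 7, 1), (3, F, x1, 7, 12), (3, F, x1, 7, 33), (3, F, x1, 7, 35), (3, F, x1, 7, 4), (5, F, rd, 1, 1), (5, F, rd, 1, 12), (5, F, rd, 1, 33), (5, F, rd, 1, 35), (5, F, rd, 1, 4)}.
Joining (Enroll ⋈ Course) and Teacher on sid yields {(12, F, qa, 6, 1, Yan, 6), (12, F, qa, 6, 33, Xia, 25), (12, F, qa, 6, 35, Cal, 36), (3, F, law, 6, 1, Yan, 6), (3, F, law, 6, 33, Xia, 25), (3, F, law, 6, 35, Cal, 36), (3, F, x1, 7, 1, Yan, 6), (3, F, x1, 7, 33, Xia, 25), (3, F, x1, 7, 35, Cal, 36), (5, F, rd, 1, 1, Yan, 6), (5, F, rd, 1, 33, Xia, 25), (5, F, rd, 1, 35, Cal, 36)}.
Filtering on room <= 4 leaves {(3, F, law, 6, 1, Yan, 6), (3, F, law, 6, 33, Xia, 25), (3, F, law, 6, 35, Cal, 36), (3, F, x1, 7, 1, Yan, 6), (3, F, x1, 7, 33, Xia, 25), (3, F, x1, 7, 35, Cal, 36)}.
π_{tid, sname} gives {(25, Xia), (36, Cal), (6, Yan)} (3 duplicate(s) eliminated).
Taking the union: {(15, Zed), (16, Dee), (19, Gus), (25, Ned), (25, Xia), (36, Cal), (6, Yan)}

{(15, Zed), (16, Dee), (19, Gus), (25, Ned), (25, Xia), (36, Cal), (6, Yan)}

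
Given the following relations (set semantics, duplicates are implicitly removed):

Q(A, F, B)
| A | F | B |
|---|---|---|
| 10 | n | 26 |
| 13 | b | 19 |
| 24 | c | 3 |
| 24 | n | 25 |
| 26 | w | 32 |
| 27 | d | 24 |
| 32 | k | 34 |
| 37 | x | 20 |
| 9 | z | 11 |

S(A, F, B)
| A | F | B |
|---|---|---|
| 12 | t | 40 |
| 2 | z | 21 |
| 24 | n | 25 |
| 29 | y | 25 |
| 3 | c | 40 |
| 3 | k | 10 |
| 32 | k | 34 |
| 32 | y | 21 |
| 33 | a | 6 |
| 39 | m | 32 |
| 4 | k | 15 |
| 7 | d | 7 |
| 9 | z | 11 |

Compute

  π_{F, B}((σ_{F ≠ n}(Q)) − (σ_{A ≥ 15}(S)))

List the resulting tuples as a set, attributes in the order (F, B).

{(b, 19), (c, 3), (d, 24), (w, 32), (x, 20), (z, 11)}

Selection F ≠ n: {(13, b, 19), (24, c, 3), (26, w, 32), (27, d, 24), (32, k, 34), (37, x, 20), (9, z, 11)}
Selection A ≥ 15: {(24, n, 25), (29, y, 25), (32, k, 34), (32, y, 21), (33, a, 6), (39, m, 32)}
Difference: {(13, b, 19), (24, c, 3), (26, w, 32), (27, d, 24), (32, k, 34), (37, x, 20), (9, z, 11)} with {(24, n, 25), (29, y, 25), (32, k, 34), (32, y, 21), (33, a, 6), (39, m, 32)} → {(13, b, 19), (24, c, 3), (26, w, 32), (27, d, 24), (37, x, 20), (9, z, 11)}
Keep only column(s) F, B: {(b, 19), (c, 3), (d, 24), (w, 32), (x, 20), (z, 11)}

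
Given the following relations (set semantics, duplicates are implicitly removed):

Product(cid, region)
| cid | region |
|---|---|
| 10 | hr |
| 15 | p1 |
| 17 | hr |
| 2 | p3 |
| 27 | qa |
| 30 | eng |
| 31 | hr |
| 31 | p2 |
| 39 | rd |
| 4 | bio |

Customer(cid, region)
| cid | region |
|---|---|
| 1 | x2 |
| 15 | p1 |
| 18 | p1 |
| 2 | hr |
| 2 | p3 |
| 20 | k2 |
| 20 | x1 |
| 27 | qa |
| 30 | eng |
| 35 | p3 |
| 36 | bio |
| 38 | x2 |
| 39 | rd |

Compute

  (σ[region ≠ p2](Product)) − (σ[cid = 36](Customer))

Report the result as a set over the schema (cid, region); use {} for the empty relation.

{(10, hr), (15, p1), (17, hr), (2, p3), (27, qa), (30, eng), (31, hr), (39, rd), (4, bio)}

σ[region ≠ p2]: keep tuples satisfying region ≠ p2 → {(10, hr), (15, p1), (17, hr), (2, p3), (27, qa), (30, eng), (31, hr), (39, rd), (4, bio)}
σ[cid = 36]: keep tuples satisfying cid = 36 → {(36, bio)}
Taking the difference: {(10, hr), (15, p1), (17, hr), (2, p3), (27, qa), (30, eng), (31, hr), (39, rd), (4, bio)}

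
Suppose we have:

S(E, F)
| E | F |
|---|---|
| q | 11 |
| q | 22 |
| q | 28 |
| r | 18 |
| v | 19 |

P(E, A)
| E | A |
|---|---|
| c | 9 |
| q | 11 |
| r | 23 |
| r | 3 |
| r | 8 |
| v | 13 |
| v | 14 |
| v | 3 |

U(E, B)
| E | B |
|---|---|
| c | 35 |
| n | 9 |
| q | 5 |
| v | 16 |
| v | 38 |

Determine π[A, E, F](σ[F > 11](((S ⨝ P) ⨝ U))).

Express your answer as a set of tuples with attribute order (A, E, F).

S ⋈ P (natural join on E): {(q, 11, 11), (q, 22, 11), (q, 28, 11), (r, 18, 23), (r, 18, 3), (r, 18, 8), (v, 19, 13), (v, 19, 14), (v, 19, 3)}
(S ⨝ P) ⋈ U (natural join on E): {(q, 11, 11, 5), (q, 22, 11, 5), (q, 28, 11, 5), (v, 19, 13, 16), (v, 19, 13, 38), (v, 19, 14, 16), (v, 19, 14, 38), (v, 19, 3, 16), (v, 19, 3, 38)}
Filtering on F > 11 leaves {(q, 22, 11, 5), (q, 28, 11, 5), (v, 19, 13, 16), (v, 19, 13, 38), (v, 19, 14, 16), (v, 19, 14, 38), (v, 19, 3, 16), (v, 19, 3, 38)}.
π_{A, E, F} gives {(11, q, 22), (11, q, 28), (13, v, 19), (14, v, 19), (3, v, 19)} (3 duplicate(s) eliminated).

{(11, q, 22), (11, q, 28), (13, v, 19), (14, v, 19), (3, v, 19)}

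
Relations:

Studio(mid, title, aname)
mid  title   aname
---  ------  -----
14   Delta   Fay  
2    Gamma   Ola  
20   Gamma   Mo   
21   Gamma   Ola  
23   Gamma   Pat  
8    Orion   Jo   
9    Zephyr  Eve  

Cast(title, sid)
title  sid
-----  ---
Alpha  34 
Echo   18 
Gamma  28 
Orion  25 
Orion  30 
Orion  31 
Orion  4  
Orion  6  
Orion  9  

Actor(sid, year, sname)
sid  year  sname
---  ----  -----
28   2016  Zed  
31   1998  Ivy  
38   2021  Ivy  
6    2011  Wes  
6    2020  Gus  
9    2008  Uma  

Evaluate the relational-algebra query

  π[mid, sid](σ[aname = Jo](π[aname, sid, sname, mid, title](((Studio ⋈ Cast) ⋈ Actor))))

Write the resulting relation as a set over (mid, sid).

Joining Studio and Cast on title yields {(2, Gamma, Ola, 28), (20, Gamma, Mo, 28), (21, Gamma, Ola, 28), (23, Gamma, Pat, 28), (8, Orion, Jo, 25), (8, Orion, Jo, 30), (8, Orion, Jo, 31), (8, Orion, Jo, 4), (8, Orion, Jo, 6), (8, Orion, Jo, 9)}.
Joining (Studio ⋈ Cast) and Actor on sid yields {(2, Gamma, Ola, 28, 2016, Zed), (20, Gamma, Mo, 28, 2016, Zed), (21, Gamma, Ola, 28, 2016, Zed), (23, Gamma, Pat, 28, 2016, Zed), (8, Orion, Jo, 31, 1998, Ivy), (8, Orion, Jo, 6, 2011, Wes), (8, Orion, Jo, 6, 2020, Gus), (8, Orion, Jo, 9, 2008, Uma)}.
Projecting to aname, sid, sname, mid, title: {(Jo, 31, Ivy, 8, Orion), (Jo, 6, Gus, 8, Orion), (Jo, 6, Wes, 8, Orion), (Jo, 9, Uma, 8, Orion), (Mo, 28, Zed, 20, Gamma), (Ola, 28, Zed, 2, Gamma), (Ola, 28, Zed, 21, Gamma), (Pat, 28, Zed, 23, Gamma)}
Apply σ_{aname = Jo}; surviving tuples: {(Jo, 31, Ivy, 8, Orion), (Jo, 6, Gus, 8, Orion), (Jo, 6, Wes, 8, Orion), (Jo, 9, Uma, 8, Orion)}
Projecting to mid, sid (1 duplicate(s) eliminated): {(8, 31), (8, 6), (8, 9)}

{(8, 31), (8, 6), (8, 9)}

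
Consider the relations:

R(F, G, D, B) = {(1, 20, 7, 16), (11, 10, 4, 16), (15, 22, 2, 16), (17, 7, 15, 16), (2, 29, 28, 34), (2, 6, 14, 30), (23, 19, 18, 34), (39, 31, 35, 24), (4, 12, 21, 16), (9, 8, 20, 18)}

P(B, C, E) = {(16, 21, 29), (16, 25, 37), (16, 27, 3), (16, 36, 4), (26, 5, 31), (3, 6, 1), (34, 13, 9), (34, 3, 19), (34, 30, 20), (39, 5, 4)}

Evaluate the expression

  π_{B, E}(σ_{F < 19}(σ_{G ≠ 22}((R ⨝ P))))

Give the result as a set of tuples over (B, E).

{(16, 29), (16, 3), (16, 37), (16, 4), (34, 19), (34, 20), (34, 9)}

R ⋈ P (natural join on B): {(1, 20, 7, 16, 21, 29), (1, 20, 7, 16, 25, 37), (1, 20, 7, 16, 27, 3), (1, 20, 7, 16, 36, 4), (11, 10, 4, 16, 21, 29), (11, 10, 4, 16, 25, 37), (11, 10, 4, 16, 27, 3), (11, 10, 4, 16, 36, 4), (15, 22, 2, 16, 21, 29), (15, 22, 2, 16, 25, 37), (15, 22, 2, 16, 27, 3), (15, 22, 2, 16, 36, 4), (17, 7, 15, 16, 21, 29), (17, 7, 15, 16, 25, 37), (17, 7, 15, 16, 27, 3), (17, 7, 15, 16, 36, 4), (2, 29, 28, 34, 13, 9), (2, 29, 28, 34, 3, 19), (2, 29, 28, 34, 30, 20), (23, 19, 18, 34, 13, 9), (23, 19, 18, 34, 3, 19), (23, 19, 18, 34, 30, 20), (4, 12, 21, 16, 21, 29), (4, 12, 21, 16, 25, 37), (4, 12, 21, 16, 27, 3), (4, 12, 21, 16, 36, 4)}
σ[G ≠ 22]: keep tuples satisfying G ≠ 22 → {(1, 20, 7, 16, 21, 29), (1, 20, 7, 16, 25, 37), (1, 20, 7, 16, 27, 3), (1, 20, 7, 16, 36, 4), (11, 10, 4, 16, 21, 29), (11, 10, 4, 16, 25, 37), (11, 10, 4, 16, 27, 3), (11, 10, 4, 16, 36, 4), (17, 7, 15, 16, 21, 29), (17, 7, 15, 16, 25, 37), (17, 7, 15, 16, 27, 3), (17, 7, 15, 16, 36, 4), (2, 29, 28, 34, 13, 9), (2, 29, 28, 34, 3, 19), (2, 29, 28, 34, 30, 20), (23, 19, 18, 34, 13, 9), (23, 19, 18, 34, 3, 19), (23, 19, 18, 34, 30, 20), (4, 12, 21, 16, 21, 29), (4, 12, 21, 16, 25, 37), (4, 12, 21, 16, 27, 3), (4, 12, 21, 16, 36, 4)}
σ[F < 19]: keep tuples satisfying F < 19 → {(1, 20, 7, 16, 21, 29), (1, 20, 7, 16, 25, 37), (1, 20, 7, 16, 27, 3), (1, 20, 7, 16, 36, 4), (11, 10, 4, 16, 21, 29), (11, 10, 4, 16, 25, 37), (11, 10, 4, 16, 27, 3), (11, 10, 4, 16, 36, 4), (17, 7, 15, 16, 21, 29), (17, 7, 15, 16, 25, 37), (17, 7, 15, 16, 27, 3), (17, 7, 15, 16, 36, 4), (2, 29, 28, 34, 13, 9), (2, 29, 28, 34, 3, 19), (2, 29, 28, 34, 30, 20), (4, 12, 21, 16, 21, 29), (4, 12, 21, 16, 25, 37), (4, 12, 21, 16, 27, 3), (4, 12, 21, 16, 36, 4)}
π_{B, E} gives {(16, 29), (16, 3), (16, 37), (16, 4), (34, 19), (34, 20), (34, 9)} (12 duplicate(s) eliminated).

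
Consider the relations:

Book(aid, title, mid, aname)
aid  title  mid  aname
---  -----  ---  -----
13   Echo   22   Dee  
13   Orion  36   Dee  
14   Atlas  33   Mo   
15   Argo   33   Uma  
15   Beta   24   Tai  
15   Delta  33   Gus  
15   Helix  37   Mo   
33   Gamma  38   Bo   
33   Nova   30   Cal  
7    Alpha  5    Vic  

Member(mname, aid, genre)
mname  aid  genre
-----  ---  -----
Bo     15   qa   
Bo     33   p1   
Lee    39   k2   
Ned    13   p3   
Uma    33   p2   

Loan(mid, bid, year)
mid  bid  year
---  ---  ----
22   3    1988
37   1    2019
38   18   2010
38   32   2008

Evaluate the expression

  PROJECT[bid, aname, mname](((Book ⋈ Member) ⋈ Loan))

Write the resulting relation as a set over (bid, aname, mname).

Book ⋈ Member (natural join on aid): {(13, Echo, 22, Dee, Ned, p3), (13, Orion, 36, Dee, Ned, p3), (15, Argo, 33, Uma, Bo, qa), (15, Beta, 24, Tai, Bo, qa), (15, Delta, 33, Gus, Bo, qa), (15, Helix, 37, Mo, Bo, qa), (33, Gamma, 38, Bo, Bo, p1), (33, Gamma, 38, Bo, Uma, p2), (33, Nova, 30, Cal, Bo, p1), (33, Nova, 30, Cal, Uma, p2)}
(Book ⋈ Member) ⋈ Loan (natural join on mid): {(13, Echo, 22, Dee, Ned, p3, 3, 1988), (15, Helix, 37, Mo, Bo, qa, 1, 2019), (33, Gamma, 38, Bo, Bo, p1, 18, 2010), (33, Gamma, 38, Bo, Bo, p1, 32, 2008), (33, Gamma, 38, Bo, Uma, p2, 18, 2010), (33, Gamma, 38, Bo, Uma, p2, 32, 2008)}
π_{bid, aname, mname} gives {(1, Mo, Bo), (18, Bo, Bo), (18, Bo, Uma), (3, Dee, Ned), (32, Bo, Bo), (32, Bo, Uma)}.

{(1, Mo, Bo), (18, Bo, Bo), (18, Bo, Uma), (3, Dee, Ned), (32, Bo, Bo), (32, Bo, Uma)}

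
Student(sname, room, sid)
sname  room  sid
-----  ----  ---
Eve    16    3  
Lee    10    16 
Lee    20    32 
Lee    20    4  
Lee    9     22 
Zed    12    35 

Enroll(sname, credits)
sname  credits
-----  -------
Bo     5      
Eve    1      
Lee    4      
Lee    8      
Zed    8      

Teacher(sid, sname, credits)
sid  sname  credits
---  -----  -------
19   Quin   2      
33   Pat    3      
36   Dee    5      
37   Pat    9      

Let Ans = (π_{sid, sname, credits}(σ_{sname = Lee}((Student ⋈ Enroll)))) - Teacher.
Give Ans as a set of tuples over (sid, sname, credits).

{(16, Lee, 4), (16, Lee, 8), (22, Lee, 4), (22, Lee, 8), (32, Lee, 4), (32, Lee, 8), (4, Lee, 4), (4, Lee, 8)}

Student ⋈ Enroll (natural join on sname): {(Eve, 16, 3, 1), (Lee, 10, 16, 4), (Lee, 10, 16, 8), (Lee, 20, 32, 4), (Lee, 20, 32, 8), (Lee, 20, 4, 4), (Lee, 20, 4, 8), (Lee, 9, 22, 4), (Lee, 9, 22, 8), (Zed, 12, 35, 8)}
Selection sname = Lee: {(Lee, 10, 16, 4), (Lee, 10, 16, 8), (Lee, 20, 32, 4), (Lee, 20, 32, 8), (Lee, 20, 4, 4), (Lee, 20, 4, 8), (Lee, 9, 22, 4), (Lee, 9, 22, 8)}
Projecting to sid, sname, credits: {(16, Lee, 4), (16, Lee, 8), (22, Lee, 4), (22, Lee, 8), (32, Lee, 4), (32, Lee, 8), (4, Lee, 4), (4, Lee, 8)}
Set difference of the two operands is {(16, Lee, 4), (16, Lee, 8), (22, Lee, 4), (22, Lee, 8), (32, Lee, 4), (32, Lee, 8), (4, Lee, 4), (4, Lee, 8)}.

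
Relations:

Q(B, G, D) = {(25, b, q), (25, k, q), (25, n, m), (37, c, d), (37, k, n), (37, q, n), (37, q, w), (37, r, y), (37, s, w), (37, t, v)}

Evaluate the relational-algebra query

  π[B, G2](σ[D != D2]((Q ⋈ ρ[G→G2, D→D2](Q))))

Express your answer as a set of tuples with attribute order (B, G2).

ρ[G→G2, D→D2]: schema becomes (B, G2, D2); tuples unchanged.
Q ⋈ ρ[G→G2, D→D2](Q) (natural join on B): {(25, b, q, b, q), (25, b, q, k, q), (25, b, q, n, m), (25, k, q, b, q), (25, k, q, k, q), (25, k, q, n, m), (25, n, m, b, q), (25, n, m, k, q), (25, n, m, n, m), (37, c, d, c, d), (37, c, d, k, n), (37, c, d, q, n), (37, c, d, q, w), (37, c, d, r, y), (37, c, d, s, w), (37, c, d, t, v), (37, k, n, c, d), (37, k, n, k, n), (37, k, n, q, n), (37, k, n, q, w), (37, k, n, r, y), (37, k, n, s, w), (37, k, n, t, v), (37, q, n, c, d), (37, q, n, k, n), (37, q, n, q, n), (37, q, n, q, w), (37, q, n, r, y), (37, q, n, s, w), (37, q, n, t, v), (37, q, w, c, d), (37, q, w, k, n), (37, q, w, q, n), (37, q, w, q, w), (37, q, w, r, y), (37, q, w, s, w), (37, q, w, t, v), (37, r, y, c, d), (37, r, y, k, n), (37, r, y, q, n), (37, r, y, q, w), (37, r, y, r, y), (37, r, y, s, w), (37, r, y, t, v), (37, s, w, c, d), (37, s, w, k, n), (37, s, w, q, n), (37, s, w, q, w), (37, s, w, r, y), (37, s, w, s, w), (37, s, w, t, v), (37, t, v, c, d), (37, t, v, k, n), (37, t, v, q, n), (37, t, v, q, w), (37, t, v, r, y), (37, t, v, s, w), (37, t, v, t, v)}
Filtering on D != D2 leaves {(25, b, q, n, m), (25, k, q, n, m), (25, n, m, b, q), (25, n, m, k, q), (37, c, d, k, n), (37, c, d, q, n), (37, c, d, q, w), (37, c, d, r, y), (37, c, d, s, w), (37, c, d, t, v), (37, k, n, c, d), (37, k, n, q, w), (37, k, n, r, y), (37, k, n, s, w), (37, k, n, t, v), (37, q, n, c, d), (37, q, n, q, w), (37, q, n, r, y), (37, q, n, s, w), (37, q, n, t, v), (37, q, w, c, d), (37, q, w, k, n), (37, q, w, q, n), (37, q, w, r, y), (37, q, w, t, v), (37, r, y, c, d), (37, r, y, k, n), (37, r, y, q, n), (37, r, y, q, w), (37, r, y, s, w), (37, r, y, t, v), (37, s, w, c, d), (37, s, w, k, n), (37, s, w, q, n), (37, s, w, r, y), (37, s, w, t, v), (37, t, v, c, d), (37, t, v, k, n), (37, t, v, q, n), (37, t, v, q, w), (37, t, v, r, y), (37, t, v, s, w)}.
Keep only column(s) B, G2 (33 duplicate(s) eliminated): {(25, b), (25, k), (25, n), (37, c), (37, k), (37, q), (37, r), (37, s), (37, t)}

{(25, b), (25, k), (25, n), (37, c), (37, k), (37, q), (37, r), (37, s), (37, t)}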